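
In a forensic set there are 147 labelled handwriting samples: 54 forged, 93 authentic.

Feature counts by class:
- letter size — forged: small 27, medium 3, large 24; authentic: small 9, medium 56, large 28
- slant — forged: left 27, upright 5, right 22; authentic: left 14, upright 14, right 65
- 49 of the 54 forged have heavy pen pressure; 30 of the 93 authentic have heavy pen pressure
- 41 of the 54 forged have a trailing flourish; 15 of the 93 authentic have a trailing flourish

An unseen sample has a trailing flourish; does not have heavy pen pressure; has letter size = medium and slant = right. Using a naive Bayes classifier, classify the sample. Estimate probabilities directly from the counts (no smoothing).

forged: (54/147) × (3/54) × (22/54) × (5/54) × (41/54) ≈ 0.00058452
authentic: (93/147) × (56/93) × (65/93) × (63/93) × (15/93) ≈ 0.0290916
Highest score → authentic.

authentic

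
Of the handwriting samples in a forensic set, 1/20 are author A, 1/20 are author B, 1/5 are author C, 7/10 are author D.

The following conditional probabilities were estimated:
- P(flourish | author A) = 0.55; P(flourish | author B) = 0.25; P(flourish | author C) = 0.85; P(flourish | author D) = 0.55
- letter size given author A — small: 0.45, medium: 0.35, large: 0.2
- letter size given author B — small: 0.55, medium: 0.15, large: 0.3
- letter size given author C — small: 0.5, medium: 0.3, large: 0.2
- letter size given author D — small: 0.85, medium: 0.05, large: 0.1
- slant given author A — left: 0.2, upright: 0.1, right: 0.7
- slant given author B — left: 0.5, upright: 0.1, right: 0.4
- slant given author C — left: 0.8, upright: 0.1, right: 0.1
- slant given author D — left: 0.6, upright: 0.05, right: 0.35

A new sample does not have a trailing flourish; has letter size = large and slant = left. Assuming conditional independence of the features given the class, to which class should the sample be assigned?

author A: 0.05 × (1−0.55) × 0.2 × 0.2 = 0.0009
author B: 0.05 × (1−0.25) × 0.3 × 0.5 = 0.005625
author C: 0.2 × (1−0.85) × 0.2 × 0.8 = 0.0048
author D: 0.7 × (1−0.55) × 0.1 × 0.6 = 0.0189
Highest score → author D.

author D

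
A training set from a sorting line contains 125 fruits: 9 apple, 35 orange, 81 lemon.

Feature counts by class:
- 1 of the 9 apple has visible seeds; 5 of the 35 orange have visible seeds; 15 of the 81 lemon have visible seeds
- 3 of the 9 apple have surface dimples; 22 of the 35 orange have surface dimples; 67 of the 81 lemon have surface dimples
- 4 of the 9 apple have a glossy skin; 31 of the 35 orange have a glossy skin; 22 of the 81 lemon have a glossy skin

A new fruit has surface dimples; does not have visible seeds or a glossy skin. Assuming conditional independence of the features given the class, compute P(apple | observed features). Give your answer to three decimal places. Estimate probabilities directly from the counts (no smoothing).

apple: (9/125) × (8/9) × (3/9) × (5/9) ≈ 0.0118519
orange: (35/125) × (30/35) × (22/35) × (4/35) ≈ 0.0172408
lemon: (81/125) × (66/81) × (67/81) × (59/81) ≈ 0.31812
P(apple | x) = 0.0118519 / 0.3472127 ≈ 0.034

0.034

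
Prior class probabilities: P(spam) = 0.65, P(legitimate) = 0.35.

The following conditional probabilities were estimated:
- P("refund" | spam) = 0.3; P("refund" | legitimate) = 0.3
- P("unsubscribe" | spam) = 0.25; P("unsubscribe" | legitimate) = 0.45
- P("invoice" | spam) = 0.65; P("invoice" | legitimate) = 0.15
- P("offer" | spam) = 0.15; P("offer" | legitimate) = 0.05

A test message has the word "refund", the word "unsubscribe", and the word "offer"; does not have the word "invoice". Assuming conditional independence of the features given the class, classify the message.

spam

spam: 0.65 × 0.3 × 0.25 × (1−0.65) × 0.15 = 0.002559375
legitimate: 0.35 × 0.3 × 0.45 × (1−0.15) × 0.05 = 0.002008125
Highest score → spam.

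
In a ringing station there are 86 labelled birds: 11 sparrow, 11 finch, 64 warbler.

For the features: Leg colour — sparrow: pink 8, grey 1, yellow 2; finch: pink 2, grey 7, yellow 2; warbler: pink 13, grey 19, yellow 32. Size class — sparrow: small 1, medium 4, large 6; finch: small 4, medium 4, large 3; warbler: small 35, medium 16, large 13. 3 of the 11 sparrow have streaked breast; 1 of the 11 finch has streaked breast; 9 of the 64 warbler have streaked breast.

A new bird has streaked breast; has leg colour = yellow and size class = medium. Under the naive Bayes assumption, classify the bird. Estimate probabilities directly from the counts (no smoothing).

sparrow: (11/86) × (2/11) × (4/11) × (3/11) ≈ 0.00230636
finch: (11/86) × (2/11) × (4/11) × (1/11) ≈ 0.000768787
warbler: (64/86) × (32/64) × (16/64) × (9/64) ≈ 0.0130814
Highest score → warbler.

warbler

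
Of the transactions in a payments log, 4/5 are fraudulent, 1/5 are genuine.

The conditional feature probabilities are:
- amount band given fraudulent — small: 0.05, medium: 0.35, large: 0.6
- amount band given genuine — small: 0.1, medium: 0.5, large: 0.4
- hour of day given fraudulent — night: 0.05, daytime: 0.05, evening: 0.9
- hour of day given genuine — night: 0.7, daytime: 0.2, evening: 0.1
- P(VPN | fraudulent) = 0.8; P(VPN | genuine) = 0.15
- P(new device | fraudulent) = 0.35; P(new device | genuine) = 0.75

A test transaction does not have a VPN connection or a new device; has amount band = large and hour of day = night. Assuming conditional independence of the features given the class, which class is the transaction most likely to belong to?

fraudulent: 0.8 × 0.6 × 0.05 × (1−0.8) × (1−0.35) = 0.00312
genuine: 0.2 × 0.4 × 0.7 × (1−0.15) × (1−0.75) = 0.0119
Highest score → genuine.

genuine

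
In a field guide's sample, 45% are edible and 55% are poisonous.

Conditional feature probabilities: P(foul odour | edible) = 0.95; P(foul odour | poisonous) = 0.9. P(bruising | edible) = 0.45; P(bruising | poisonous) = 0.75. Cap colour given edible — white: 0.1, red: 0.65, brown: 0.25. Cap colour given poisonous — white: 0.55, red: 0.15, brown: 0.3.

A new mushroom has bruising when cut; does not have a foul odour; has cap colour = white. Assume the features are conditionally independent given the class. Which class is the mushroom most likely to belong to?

edible: 0.45 × (1−0.95) × 0.45 × 0.1 = 0.0010125
poisonous: 0.55 × (1−0.9) × 0.75 × 0.55 = 0.0226875
Highest score → poisonous.

poisonous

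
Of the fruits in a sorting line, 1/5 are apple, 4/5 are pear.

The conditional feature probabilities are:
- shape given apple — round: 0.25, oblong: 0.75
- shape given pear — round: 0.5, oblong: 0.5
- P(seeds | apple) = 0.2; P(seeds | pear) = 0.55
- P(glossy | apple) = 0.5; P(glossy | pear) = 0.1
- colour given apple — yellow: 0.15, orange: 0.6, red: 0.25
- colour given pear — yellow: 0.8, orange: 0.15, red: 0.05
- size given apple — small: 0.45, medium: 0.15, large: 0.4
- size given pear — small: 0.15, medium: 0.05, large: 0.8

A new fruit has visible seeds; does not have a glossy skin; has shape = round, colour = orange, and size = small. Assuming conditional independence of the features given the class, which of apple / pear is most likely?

pear

apple: 0.2 × 0.25 × 0.2 × (1−0.5) × 0.6 × 0.45 = 0.00135
pear: 0.8 × 0.5 × 0.55 × (1−0.1) × 0.15 × 0.15 = 0.004455
Highest score → pear.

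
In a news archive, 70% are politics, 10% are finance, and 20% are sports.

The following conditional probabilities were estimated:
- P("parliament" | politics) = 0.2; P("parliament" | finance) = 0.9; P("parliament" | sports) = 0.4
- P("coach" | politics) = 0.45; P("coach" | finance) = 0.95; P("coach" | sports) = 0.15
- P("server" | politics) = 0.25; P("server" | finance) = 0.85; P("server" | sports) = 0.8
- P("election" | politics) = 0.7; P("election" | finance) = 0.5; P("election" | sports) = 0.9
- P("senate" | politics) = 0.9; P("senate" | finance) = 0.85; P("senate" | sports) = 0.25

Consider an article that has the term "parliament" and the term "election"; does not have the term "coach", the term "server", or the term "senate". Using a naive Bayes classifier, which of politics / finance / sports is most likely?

sports

politics: 0.7 × 0.2 × (1−0.45) × (1−0.25) × 0.7 × (1−0.9) = 0.0040425
finance: 0.1 × 0.9 × (1−0.95) × (1−0.85) × 0.5 × (1−0.85) = 0.000050625
sports: 0.2 × 0.4 × (1−0.15) × (1−0.8) × 0.9 × (1−0.25) = 0.00918
Highest score → sports.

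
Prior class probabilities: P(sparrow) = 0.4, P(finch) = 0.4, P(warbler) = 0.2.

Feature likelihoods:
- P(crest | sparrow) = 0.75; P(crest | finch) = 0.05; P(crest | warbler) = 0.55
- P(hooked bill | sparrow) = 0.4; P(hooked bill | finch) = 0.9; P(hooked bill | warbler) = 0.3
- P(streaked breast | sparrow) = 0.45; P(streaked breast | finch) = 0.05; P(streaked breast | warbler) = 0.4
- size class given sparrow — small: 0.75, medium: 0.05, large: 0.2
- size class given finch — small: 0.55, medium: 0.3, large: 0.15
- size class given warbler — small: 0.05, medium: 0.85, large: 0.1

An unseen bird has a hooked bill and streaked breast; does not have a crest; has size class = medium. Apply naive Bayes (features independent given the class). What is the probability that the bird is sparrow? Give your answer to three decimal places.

sparrow: 0.4 × (1−0.75) × 0.4 × 0.45 × 0.05 = 0.0009
finch: 0.4 × (1−0.05) × 0.9 × 0.05 × 0.3 = 0.00513
warbler: 0.2 × (1−0.55) × 0.3 × 0.4 × 0.85 = 0.00918
P(sparrow | x) = 0.0009 / 0.01521 ≈ 0.059

0.059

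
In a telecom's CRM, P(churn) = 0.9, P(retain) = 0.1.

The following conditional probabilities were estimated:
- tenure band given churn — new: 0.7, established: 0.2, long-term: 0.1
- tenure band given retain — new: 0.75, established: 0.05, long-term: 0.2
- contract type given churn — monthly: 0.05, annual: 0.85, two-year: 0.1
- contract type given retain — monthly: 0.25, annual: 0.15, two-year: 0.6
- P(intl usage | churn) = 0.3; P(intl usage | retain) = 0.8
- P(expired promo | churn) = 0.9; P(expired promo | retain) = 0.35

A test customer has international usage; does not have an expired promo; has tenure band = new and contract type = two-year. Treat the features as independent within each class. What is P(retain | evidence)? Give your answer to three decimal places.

0.925

churn: 0.9 × 0.7 × 0.1 × 0.3 × (1−0.9) = 0.00189
retain: 0.1 × 0.75 × 0.6 × 0.8 × (1−0.35) = 0.0234
P(retain | x) = 0.0234 / 0.02529 ≈ 0.925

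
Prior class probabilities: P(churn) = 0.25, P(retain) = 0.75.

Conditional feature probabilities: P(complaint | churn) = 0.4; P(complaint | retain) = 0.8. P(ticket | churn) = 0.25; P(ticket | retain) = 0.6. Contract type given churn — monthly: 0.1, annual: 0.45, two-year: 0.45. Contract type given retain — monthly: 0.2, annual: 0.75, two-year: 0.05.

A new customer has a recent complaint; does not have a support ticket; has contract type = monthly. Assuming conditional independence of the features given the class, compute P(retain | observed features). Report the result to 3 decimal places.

0.865

churn: 0.25 × 0.4 × (1−0.25) × 0.1 = 0.0075
retain: 0.75 × 0.8 × (1−0.6) × 0.2 = 0.048
P(retain | x) = 0.048 / 0.0555 ≈ 0.865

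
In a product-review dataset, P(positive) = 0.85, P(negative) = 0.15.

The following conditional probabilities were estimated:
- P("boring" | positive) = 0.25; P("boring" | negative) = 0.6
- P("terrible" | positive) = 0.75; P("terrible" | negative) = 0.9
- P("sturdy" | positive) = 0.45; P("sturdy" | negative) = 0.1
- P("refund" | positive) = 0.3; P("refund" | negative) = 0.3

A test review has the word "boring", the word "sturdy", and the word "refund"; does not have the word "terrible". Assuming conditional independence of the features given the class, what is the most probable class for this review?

positive: 0.85 × 0.25 × (1−0.75) × 0.45 × 0.3 = 0.007171875
negative: 0.15 × 0.6 × (1−0.9) × 0.1 × 0.3 = 0.00027
Highest score → positive.

positive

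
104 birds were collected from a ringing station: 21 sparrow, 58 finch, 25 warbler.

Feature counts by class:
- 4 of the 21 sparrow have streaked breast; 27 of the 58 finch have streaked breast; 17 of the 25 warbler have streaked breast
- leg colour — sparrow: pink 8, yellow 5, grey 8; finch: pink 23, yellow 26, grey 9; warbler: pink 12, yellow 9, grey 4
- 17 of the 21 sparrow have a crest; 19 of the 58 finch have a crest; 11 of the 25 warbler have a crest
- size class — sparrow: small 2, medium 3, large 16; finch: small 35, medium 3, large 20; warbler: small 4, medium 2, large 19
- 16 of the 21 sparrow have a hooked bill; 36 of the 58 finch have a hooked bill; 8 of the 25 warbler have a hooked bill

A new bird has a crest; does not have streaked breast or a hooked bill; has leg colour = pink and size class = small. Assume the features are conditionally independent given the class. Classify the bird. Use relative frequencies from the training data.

finch

sparrow: (21/104) × (17/21) × (8/21) × (17/21) × (2/21) × (5/21) ≈ 0.00114308
finch: (58/104) × (31/58) × (23/58) × (19/58) × (35/58) × (22/58) ≈ 0.00886316
warbler: (25/104) × (8/25) × (12/25) × (11/25) × (4/25) × (17/25) ≈ 0.00176758
Highest score → finch.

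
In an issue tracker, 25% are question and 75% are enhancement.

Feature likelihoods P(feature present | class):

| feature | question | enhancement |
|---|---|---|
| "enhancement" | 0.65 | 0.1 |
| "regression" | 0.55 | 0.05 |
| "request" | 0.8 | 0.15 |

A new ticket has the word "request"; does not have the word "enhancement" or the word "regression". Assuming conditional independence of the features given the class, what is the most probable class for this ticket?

enhancement

question: 0.25 × (1−0.65) × (1−0.55) × 0.8 = 0.0315
enhancement: 0.75 × (1−0.1) × (1−0.05) × 0.15 = 0.0961875
Highest score → enhancement.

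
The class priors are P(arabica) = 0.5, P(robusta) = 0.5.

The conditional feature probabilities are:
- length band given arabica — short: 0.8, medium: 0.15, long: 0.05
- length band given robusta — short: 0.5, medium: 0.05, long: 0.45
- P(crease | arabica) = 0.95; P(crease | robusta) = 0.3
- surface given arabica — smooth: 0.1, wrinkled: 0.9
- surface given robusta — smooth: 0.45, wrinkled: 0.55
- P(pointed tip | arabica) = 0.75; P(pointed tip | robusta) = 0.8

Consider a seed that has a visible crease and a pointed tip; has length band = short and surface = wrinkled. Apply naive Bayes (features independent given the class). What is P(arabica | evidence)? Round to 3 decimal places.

0.886

arabica: 0.5 × 0.8 × 0.95 × 0.9 × 0.75 = 0.2565
robusta: 0.5 × 0.5 × 0.3 × 0.55 × 0.8 = 0.033
P(arabica | x) = 0.2565 / 0.2895 ≈ 0.886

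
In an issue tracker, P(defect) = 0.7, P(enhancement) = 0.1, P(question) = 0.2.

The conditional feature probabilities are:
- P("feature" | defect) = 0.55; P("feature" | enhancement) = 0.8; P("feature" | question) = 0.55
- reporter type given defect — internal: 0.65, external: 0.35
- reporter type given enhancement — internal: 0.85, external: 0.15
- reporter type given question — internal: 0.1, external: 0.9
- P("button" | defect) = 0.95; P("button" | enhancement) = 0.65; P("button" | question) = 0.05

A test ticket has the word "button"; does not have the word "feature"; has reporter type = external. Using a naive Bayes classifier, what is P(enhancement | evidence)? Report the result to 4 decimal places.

defect: 0.7 × (1−0.55) × 0.35 × 0.95 = 0.1047375
enhancement: 0.1 × (1−0.8) × 0.15 × 0.65 = 0.00195
question: 0.2 × (1−0.55) × 0.9 × 0.05 = 0.00405
P(enhancement | x) = 0.00195 / 0.1107375 ≈ 0.0176

0.0176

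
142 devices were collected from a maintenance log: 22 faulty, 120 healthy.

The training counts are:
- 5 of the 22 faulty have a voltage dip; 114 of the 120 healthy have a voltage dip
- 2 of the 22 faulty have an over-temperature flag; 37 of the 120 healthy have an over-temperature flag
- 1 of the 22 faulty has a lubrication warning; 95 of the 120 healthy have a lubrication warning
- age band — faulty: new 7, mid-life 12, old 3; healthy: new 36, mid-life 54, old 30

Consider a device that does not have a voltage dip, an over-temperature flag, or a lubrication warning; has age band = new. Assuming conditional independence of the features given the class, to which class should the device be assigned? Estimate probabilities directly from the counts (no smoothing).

faulty

faulty: (22/142) × (17/22) × (20/22) × (21/22) × (7/22) ≈ 0.0330552
healthy: (120/142) × (6/120) × (83/120) × (25/120) × (36/120) ≈ 0.00182658
Highest score → faulty.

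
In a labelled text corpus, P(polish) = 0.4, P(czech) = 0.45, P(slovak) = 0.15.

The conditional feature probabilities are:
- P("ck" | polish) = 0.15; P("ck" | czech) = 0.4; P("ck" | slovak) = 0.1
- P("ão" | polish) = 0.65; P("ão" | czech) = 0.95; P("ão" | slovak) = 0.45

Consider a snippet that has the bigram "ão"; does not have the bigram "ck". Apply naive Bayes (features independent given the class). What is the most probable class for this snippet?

czech

polish: 0.4 × (1−0.15) × 0.65 = 0.221
czech: 0.45 × (1−0.4) × 0.95 = 0.2565
slovak: 0.15 × (1−0.1) × 0.45 = 0.06075
Highest score → czech.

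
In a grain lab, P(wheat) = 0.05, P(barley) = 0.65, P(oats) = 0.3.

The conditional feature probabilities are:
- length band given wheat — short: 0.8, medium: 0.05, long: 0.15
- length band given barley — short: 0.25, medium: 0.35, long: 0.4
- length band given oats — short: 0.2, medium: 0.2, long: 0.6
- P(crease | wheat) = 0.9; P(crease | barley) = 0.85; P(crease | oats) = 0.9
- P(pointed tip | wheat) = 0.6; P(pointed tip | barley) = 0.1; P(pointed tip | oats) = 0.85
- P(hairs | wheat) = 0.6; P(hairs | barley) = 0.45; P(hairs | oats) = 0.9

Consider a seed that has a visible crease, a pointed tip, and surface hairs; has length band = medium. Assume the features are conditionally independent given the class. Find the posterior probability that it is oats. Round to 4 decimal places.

0.8128

wheat: 0.05 × 0.05 × 0.9 × 0.6 × 0.6 = 0.00081
barley: 0.65 × 0.35 × 0.85 × 0.1 × 0.45 = 0.008701875
oats: 0.3 × 0.2 × 0.9 × 0.85 × 0.9 = 0.04131
P(oats | x) = 0.04131 / 0.050821875 ≈ 0.8128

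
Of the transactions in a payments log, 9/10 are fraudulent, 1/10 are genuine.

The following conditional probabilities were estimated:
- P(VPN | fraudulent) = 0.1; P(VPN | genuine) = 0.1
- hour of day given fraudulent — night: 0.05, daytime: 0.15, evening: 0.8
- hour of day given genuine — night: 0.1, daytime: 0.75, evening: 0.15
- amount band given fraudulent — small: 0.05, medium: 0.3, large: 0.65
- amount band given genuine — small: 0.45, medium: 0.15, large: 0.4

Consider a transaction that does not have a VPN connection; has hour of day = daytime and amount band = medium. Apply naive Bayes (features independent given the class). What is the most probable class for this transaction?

fraudulent

fraudulent: 0.9 × (1−0.1) × 0.15 × 0.3 = 0.03645
genuine: 0.1 × (1−0.1) × 0.75 × 0.15 = 0.010125
Highest score → fraudulent.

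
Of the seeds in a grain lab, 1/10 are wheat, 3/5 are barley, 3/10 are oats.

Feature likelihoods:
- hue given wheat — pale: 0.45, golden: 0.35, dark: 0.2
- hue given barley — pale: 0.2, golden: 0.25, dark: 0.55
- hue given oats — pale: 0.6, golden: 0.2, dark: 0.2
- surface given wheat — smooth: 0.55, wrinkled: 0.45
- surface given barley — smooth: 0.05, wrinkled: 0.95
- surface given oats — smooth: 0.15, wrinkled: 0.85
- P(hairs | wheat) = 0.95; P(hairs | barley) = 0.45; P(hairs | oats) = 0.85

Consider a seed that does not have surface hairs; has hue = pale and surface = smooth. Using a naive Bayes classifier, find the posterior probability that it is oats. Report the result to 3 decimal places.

wheat: 0.1 × 0.45 × 0.55 × (1−0.95) = 0.0012375
barley: 0.6 × 0.2 × 0.05 × (1−0.45) = 0.0033
oats: 0.3 × 0.6 × 0.15 × (1−0.85) = 0.00405
P(oats | x) = 0.00405 / 0.0085875 ≈ 0.472

0.472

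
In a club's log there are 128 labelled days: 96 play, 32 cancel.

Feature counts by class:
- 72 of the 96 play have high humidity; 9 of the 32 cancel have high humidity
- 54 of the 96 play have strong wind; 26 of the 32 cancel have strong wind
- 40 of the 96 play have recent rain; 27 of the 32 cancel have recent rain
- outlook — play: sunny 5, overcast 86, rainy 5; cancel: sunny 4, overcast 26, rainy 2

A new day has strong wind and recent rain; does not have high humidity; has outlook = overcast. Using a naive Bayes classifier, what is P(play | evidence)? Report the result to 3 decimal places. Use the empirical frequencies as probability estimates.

play: (96/128) × (24/96) × (54/96) × (40/96) × (86/96) = 0.03936767578125
cancel: (32/128) × (23/32) × (26/32) × (27/32) × (26/32) = 0.10008716583251953125
P(play | x) = 0.03936767578125 / 0.13945484161376953125 ≈ 0.282

0.282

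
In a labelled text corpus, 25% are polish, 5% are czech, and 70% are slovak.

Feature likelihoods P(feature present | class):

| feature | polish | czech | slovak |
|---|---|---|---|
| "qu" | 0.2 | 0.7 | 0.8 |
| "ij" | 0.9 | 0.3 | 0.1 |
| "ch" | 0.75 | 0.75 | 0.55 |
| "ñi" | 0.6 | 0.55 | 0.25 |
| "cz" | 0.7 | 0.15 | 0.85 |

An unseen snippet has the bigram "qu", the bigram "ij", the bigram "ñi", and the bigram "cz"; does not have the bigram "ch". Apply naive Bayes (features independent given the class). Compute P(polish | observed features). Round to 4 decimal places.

polish: 0.25 × 0.2 × 0.9 × (1−0.75) × 0.6 × 0.7 = 0.004725
czech: 0.05 × 0.7 × 0.3 × (1−0.75) × 0.55 × 0.15 = 0.0002165625
slovak: 0.7 × 0.8 × 0.1 × (1−0.55) × 0.25 × 0.85 = 0.005355
P(polish | x) = 0.004725 / 0.0102965625 ≈ 0.4589

0.4589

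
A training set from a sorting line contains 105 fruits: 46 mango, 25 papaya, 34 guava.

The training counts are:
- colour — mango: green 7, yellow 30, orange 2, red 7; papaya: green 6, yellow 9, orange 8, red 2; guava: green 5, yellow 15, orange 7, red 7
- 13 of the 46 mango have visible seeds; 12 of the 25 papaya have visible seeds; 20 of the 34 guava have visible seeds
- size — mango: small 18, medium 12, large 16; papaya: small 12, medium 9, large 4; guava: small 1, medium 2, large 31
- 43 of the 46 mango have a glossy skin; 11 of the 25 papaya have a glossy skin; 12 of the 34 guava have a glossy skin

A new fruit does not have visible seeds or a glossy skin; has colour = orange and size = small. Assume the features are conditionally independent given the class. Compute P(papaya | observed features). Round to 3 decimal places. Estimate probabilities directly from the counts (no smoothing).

0.924

mango: (46/105) × (2/46) × (33/46) × (18/46) × (3/46) ≈ 0.000348718
papaya: (25/105) × (8/25) × (13/25) × (12/25) × (14/25) = 0.0106496
guava: (34/105) × (7/34) × (14/34) × (1/34) × (22/34) ≈ 0.000522424
P(papaya | x) = 0.0106496 / 0.011520742 ≈ 0.924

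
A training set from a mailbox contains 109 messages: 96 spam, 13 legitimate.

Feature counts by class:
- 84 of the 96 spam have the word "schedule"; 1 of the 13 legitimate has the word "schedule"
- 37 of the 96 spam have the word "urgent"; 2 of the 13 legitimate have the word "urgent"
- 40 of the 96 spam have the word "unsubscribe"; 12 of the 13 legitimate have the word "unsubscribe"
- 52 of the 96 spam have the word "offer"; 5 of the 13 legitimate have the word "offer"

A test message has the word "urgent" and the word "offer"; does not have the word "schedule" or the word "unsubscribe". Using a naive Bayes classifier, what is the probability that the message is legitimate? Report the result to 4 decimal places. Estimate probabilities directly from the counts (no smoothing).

0.0360

spam: (96/109) × (12/96) × (37/96) × (56/96) × (52/96) ≈ 0.0134071
legitimate: (13/109) × (12/13) × (2/13) × (1/13) × (5/13) ≈ 0.0005011
P(legitimate | x) = 0.0005011 / 0.0139082 ≈ 0.0360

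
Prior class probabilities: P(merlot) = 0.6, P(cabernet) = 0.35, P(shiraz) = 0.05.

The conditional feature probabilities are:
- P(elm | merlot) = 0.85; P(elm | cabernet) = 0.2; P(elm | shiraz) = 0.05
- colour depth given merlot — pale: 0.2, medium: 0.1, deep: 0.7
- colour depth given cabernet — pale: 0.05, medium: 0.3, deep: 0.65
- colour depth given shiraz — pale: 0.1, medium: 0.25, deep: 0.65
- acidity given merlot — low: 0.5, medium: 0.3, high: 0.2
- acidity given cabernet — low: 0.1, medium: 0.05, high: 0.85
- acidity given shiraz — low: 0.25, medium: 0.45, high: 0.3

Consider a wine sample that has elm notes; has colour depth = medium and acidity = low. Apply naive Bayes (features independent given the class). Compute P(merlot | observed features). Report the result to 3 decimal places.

0.919

merlot: 0.6 × 0.85 × 0.1 × 0.5 = 0.0255
cabernet: 0.35 × 0.2 × 0.3 × 0.1 = 0.0021
shiraz: 0.05 × 0.05 × 0.25 × 0.25 = 0.00015625
P(merlot | x) = 0.0255 / 0.02775625 ≈ 0.919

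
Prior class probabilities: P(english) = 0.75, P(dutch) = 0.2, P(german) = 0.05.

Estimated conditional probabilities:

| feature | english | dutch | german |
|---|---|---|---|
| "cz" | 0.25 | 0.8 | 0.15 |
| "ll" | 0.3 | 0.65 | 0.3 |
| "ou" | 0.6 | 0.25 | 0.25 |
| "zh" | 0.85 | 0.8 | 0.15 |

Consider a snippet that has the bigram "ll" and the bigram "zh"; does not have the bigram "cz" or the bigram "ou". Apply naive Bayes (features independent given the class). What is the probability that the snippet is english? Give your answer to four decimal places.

0.7711

english: 0.75 × (1−0.25) × 0.3 × (1−0.6) × 0.85 = 0.057375
dutch: 0.2 × (1−0.8) × 0.65 × (1−0.25) × 0.8 = 0.0156
german: 0.05 × (1−0.15) × 0.3 × (1−0.25) × 0.15 = 0.001434375
P(english | x) = 0.057375 / 0.074409375 ≈ 0.7711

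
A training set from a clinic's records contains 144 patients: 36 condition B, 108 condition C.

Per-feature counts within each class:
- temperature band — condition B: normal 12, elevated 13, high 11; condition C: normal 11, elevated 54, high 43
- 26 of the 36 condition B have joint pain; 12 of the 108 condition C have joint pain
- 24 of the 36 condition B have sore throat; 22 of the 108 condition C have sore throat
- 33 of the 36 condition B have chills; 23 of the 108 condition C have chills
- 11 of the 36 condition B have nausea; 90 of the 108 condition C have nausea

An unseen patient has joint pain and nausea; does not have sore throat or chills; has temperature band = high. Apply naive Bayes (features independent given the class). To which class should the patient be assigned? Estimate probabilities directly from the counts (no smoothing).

condition B: (36/144) × (11/36) × (26/36) × (12/36) × (3/36) × (11/36) ≈ 0.000468262
condition C: (108/144) × (43/108) × (12/108) × (86/108) × (85/108) × (90/108) ≈ 0.0173281
Highest score → condition C.

condition C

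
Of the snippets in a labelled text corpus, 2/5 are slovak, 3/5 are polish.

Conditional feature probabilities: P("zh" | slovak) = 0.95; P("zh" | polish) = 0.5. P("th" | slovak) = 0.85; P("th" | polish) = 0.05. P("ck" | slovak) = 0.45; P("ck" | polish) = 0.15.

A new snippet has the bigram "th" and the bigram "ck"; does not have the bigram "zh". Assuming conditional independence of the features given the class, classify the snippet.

slovak: 0.4 × (1−0.95) × 0.85 × 0.45 = 0.00765
polish: 0.6 × (1−0.5) × 0.05 × 0.15 = 0.00225
Highest score → slovak.

slovak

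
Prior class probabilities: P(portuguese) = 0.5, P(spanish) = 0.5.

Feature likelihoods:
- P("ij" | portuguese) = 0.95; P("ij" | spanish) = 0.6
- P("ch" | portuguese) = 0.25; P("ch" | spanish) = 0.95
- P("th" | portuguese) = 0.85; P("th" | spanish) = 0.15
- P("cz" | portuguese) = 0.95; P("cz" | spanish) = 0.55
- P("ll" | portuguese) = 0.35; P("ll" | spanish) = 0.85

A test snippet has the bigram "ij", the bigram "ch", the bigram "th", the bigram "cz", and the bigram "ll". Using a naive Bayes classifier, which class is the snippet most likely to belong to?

portuguese: 0.5 × 0.95 × 0.25 × 0.85 × 0.95 × 0.35 = 0.03356171875
spanish: 0.5 × 0.6 × 0.95 × 0.15 × 0.55 × 0.85 = 0.019985625
Highest score → portuguese.

portuguese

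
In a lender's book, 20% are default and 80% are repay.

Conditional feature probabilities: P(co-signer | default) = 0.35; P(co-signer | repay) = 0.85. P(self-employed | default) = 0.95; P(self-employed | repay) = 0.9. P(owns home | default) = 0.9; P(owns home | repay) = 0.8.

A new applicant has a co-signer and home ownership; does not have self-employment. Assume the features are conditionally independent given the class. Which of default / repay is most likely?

default: 0.2 × 0.35 × (1−0.95) × 0.9 = 0.00315
repay: 0.8 × 0.85 × (1−0.9) × 0.8 = 0.0544
Highest score → repay.

repay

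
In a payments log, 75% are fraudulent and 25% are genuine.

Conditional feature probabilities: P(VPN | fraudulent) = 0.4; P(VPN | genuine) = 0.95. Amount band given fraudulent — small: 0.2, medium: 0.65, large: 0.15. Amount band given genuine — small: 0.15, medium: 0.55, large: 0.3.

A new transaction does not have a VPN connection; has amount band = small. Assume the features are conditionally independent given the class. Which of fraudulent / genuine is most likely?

fraudulent

fraudulent: 0.75 × (1−0.4) × 0.2 = 0.09
genuine: 0.25 × (1−0.95) × 0.15 = 0.001875
Highest score → fraudulent.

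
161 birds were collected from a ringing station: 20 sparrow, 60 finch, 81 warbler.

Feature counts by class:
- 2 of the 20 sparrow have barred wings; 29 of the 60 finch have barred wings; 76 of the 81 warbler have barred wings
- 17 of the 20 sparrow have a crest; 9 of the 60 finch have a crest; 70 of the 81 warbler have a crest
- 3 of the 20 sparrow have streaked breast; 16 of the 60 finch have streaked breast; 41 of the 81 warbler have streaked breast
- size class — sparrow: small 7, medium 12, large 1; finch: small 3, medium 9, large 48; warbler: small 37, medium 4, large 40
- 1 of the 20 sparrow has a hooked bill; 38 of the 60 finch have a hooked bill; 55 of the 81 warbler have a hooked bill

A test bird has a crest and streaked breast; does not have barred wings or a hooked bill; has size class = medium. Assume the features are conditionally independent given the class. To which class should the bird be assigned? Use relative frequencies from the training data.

sparrow

sparrow: (20/161) × (18/20) × (17/20) × (3/20) × (12/20) × (19/20) ≈ 0.00812516
finch: (60/161) × (31/60) × (9/60) × (16/60) × (9/60) × (22/60) ≈ 0.000423602
warbler: (81/161) × (5/81) × (70/81) × (41/81) × (4/81) × (26/81) ≈ 0.000215337
Highest score → sparrow.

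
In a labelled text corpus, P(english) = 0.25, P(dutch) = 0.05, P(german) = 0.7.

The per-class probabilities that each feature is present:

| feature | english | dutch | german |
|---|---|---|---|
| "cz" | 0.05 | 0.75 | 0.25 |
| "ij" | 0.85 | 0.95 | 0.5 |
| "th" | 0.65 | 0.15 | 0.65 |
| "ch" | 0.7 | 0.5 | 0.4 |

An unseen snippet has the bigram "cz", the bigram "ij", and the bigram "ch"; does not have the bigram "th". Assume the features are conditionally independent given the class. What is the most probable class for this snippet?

dutch

english: 0.25 × 0.05 × 0.85 × (1−0.65) × 0.7 = 0.002603125
dutch: 0.05 × 0.75 × 0.95 × (1−0.15) × 0.5 = 0.015140625
german: 0.7 × 0.25 × 0.5 × (1−0.65) × 0.4 = 0.01225
Highest score → dutch.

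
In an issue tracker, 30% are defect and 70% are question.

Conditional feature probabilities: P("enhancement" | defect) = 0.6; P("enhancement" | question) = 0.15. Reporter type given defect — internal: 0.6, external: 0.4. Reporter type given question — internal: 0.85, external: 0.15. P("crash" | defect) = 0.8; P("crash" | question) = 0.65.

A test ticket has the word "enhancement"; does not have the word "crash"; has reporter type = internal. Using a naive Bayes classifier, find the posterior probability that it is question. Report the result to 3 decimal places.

defect: 0.3 × 0.6 × 0.6 × (1−0.8) = 0.0216
question: 0.7 × 0.15 × 0.85 × (1−0.65) = 0.0312375
P(question | x) = 0.0312375 / 0.0528375 ≈ 0.591

0.591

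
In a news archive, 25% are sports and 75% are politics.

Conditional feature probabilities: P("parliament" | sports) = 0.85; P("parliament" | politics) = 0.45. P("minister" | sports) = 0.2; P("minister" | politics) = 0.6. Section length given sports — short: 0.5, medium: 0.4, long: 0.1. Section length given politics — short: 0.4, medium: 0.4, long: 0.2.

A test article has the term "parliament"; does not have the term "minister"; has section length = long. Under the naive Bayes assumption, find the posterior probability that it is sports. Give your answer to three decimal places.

sports: 0.25 × 0.85 × (1−0.2) × 0.1 = 0.017
politics: 0.75 × 0.45 × (1−0.6) × 0.2 = 0.027
P(sports | x) = 0.017 / 0.044 ≈ 0.386

0.386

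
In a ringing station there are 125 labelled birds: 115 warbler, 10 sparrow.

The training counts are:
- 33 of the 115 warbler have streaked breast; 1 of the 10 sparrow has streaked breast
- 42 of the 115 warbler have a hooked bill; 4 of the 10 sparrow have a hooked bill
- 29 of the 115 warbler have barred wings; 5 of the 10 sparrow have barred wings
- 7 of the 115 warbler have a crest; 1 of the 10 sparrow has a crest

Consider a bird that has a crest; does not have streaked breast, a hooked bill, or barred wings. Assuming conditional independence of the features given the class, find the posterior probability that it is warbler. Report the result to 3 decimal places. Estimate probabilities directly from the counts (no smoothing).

0.898

warbler: (115/125) × (82/115) × (73/115) × (86/115) × (7/115) ≈ 0.0189553
sparrow: (10/125) × (9/10) × (6/10) × (5/10) × (1/10) = 0.00216
P(warbler | x) = 0.0189553 / 0.0211153 ≈ 0.898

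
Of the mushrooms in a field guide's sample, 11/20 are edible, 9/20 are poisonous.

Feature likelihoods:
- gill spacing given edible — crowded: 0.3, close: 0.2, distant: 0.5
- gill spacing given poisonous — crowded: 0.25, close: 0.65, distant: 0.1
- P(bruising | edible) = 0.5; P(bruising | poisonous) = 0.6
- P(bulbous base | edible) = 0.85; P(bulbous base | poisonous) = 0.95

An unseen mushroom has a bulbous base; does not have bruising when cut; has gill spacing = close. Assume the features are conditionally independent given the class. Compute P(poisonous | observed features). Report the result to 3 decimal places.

edible: 0.55 × 0.2 × (1−0.5) × 0.85 = 0.04675
poisonous: 0.45 × 0.65 × (1−0.6) × 0.95 = 0.11115
P(poisonous | x) = 0.11115 / 0.1579 ≈ 0.704

0.704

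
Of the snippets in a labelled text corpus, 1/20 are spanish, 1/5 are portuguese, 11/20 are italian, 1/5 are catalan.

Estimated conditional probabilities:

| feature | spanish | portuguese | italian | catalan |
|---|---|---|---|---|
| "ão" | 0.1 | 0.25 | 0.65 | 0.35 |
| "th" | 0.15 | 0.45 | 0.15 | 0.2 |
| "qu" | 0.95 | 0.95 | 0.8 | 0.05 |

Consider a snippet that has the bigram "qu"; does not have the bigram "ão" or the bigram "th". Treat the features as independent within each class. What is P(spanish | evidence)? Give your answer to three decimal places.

spanish: 0.05 × (1−0.1) × (1−0.15) × 0.95 = 0.0363375
portuguese: 0.2 × (1−0.25) × (1−0.45) × 0.95 = 0.078375
italian: 0.55 × (1−0.65) × (1−0.15) × 0.8 = 0.1309
catalan: 0.2 × (1−0.35) × (1−0.2) × 0.05 = 0.0052
P(spanish | x) = 0.0363375 / 0.2508125 ≈ 0.145

0.145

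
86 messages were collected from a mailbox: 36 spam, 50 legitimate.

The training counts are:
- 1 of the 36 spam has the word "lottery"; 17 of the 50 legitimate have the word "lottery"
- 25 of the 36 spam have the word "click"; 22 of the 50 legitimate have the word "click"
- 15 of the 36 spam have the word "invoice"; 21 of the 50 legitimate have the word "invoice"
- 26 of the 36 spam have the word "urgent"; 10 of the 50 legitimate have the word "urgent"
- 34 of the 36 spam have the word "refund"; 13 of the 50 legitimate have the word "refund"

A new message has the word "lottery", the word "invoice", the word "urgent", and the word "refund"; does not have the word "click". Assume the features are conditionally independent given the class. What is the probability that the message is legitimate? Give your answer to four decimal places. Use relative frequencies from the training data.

0.7054

spam: (36/86) × (1/36) × (11/36) × (15/36) × (26/36) × (34/36) ≈ 0.00100978
legitimate: (50/86) × (17/50) × (28/50) × (21/50) × (10/50) × (13/50) ≈ 0.00241764
P(legitimate | x) = 0.00241764 / 0.00342742 ≈ 0.7054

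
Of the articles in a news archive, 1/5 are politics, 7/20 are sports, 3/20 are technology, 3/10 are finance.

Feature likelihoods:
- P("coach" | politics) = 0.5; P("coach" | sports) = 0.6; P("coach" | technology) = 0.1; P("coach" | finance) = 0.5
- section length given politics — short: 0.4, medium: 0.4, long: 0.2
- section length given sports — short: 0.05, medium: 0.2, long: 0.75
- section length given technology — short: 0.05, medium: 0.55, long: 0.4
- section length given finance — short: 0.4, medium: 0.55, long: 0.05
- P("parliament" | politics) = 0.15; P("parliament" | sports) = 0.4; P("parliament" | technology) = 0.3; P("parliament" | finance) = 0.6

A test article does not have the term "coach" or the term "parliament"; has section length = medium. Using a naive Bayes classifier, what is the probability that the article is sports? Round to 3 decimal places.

politics: 0.2 × (1−0.5) × 0.4 × (1−0.15) = 0.034
sports: 0.35 × (1−0.6) × 0.2 × (1−0.4) = 0.0168
technology: 0.15 × (1−0.1) × 0.55 × (1−0.3) = 0.051975
finance: 0.3 × (1−0.5) × 0.55 × (1−0.6) = 0.033
P(sports | x) = 0.0168 / 0.135775 ≈ 0.124

0.124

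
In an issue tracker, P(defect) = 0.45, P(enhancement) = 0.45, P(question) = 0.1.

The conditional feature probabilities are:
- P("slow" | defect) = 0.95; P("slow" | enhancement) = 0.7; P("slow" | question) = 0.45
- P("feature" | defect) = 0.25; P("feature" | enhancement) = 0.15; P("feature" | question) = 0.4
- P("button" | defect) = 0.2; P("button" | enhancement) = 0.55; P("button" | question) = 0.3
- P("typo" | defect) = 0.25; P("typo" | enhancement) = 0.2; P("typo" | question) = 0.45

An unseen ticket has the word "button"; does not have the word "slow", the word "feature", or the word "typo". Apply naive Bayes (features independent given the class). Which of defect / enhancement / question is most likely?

defect: 0.45 × (1−0.95) × (1−0.25) × 0.2 × (1−0.25) = 0.00253125
enhancement: 0.45 × (1−0.7) × (1−0.15) × 0.55 × (1−0.2) = 0.05049
question: 0.1 × (1−0.45) × (1−0.4) × 0.3 × (1−0.45) = 0.005445
Highest score → enhancement.

enhancement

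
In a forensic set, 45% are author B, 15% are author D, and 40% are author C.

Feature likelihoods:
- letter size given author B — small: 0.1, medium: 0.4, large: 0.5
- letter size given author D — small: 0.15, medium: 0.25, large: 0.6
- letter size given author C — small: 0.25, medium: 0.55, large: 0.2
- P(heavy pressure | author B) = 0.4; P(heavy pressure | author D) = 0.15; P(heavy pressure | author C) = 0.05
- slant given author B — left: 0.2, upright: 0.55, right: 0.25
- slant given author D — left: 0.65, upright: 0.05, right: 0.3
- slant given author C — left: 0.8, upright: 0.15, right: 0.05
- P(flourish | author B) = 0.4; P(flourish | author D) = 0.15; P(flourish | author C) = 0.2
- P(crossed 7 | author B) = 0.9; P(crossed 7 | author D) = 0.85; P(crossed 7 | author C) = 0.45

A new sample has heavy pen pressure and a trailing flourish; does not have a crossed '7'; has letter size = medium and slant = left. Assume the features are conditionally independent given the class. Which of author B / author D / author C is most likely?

author B: 0.45 × 0.4 × 0.4 × 0.2 × 0.4 × (1−0.9) = 0.000576
author D: 0.15 × 0.25 × 0.15 × 0.65 × 0.15 × (1−0.85) = 0.000082265625
author C: 0.4 × 0.55 × 0.05 × 0.8 × 0.2 × (1−0.45) = 0.000968
Highest score → author C.

author C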